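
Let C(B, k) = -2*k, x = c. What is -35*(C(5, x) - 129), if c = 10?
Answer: 5215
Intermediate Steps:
x = 10
-35*(C(5, x) - 129) = -35*(-2*10 - 129) = -35*(-20 - 129) = -35*(-149) = 5215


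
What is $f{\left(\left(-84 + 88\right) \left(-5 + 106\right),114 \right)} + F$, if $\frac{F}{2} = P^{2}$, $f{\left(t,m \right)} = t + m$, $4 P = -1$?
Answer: $\frac{4145}{8} \approx 518.13$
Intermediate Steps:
$P = - \frac{1}{4}$ ($P = \frac{1}{4} \left(-1\right) = - \frac{1}{4} \approx -0.25$)
$f{\left(t,m \right)} = m + t$
$F = \frac{1}{8}$ ($F = 2 \left(- \frac{1}{4}\right)^{2} = 2 \cdot \frac{1}{16} = \frac{1}{8} \approx 0.125$)
$f{\left(\left(-84 + 88\right) \left(-5 + 106\right),114 \right)} + F = \left(114 + \left(-84 + 88\right) \left(-5 + 106\right)\right) + \frac{1}{8} = \left(114 + 4 \cdot 101\right) + \frac{1}{8} = \left(114 + 404\right) + \frac{1}{8} = 518 + \frac{1}{8} = \frac{4145}{8}$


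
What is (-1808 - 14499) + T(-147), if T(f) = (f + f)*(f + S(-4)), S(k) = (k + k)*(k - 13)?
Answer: -13073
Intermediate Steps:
S(k) = 2*k*(-13 + k) (S(k) = (2*k)*(-13 + k) = 2*k*(-13 + k))
T(f) = 2*f*(136 + f) (T(f) = (f + f)*(f + 2*(-4)*(-13 - 4)) = (2*f)*(f + 2*(-4)*(-17)) = (2*f)*(f + 136) = (2*f)*(136 + f) = 2*f*(136 + f))
(-1808 - 14499) + T(-147) = (-1808 - 14499) + 2*(-147)*(136 - 147) = -16307 + 2*(-147)*(-11) = -16307 + 3234 = -13073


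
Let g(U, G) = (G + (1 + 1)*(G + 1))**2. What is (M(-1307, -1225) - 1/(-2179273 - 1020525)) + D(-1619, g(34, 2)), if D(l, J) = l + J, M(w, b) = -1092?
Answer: -8469865305/3199798 ≈ -2647.0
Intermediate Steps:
g(U, G) = (2 + 3*G)**2 (g(U, G) = (G + 2*(1 + G))**2 = (G + (2 + 2*G))**2 = (2 + 3*G)**2)
D(l, J) = J + l
(M(-1307, -1225) - 1/(-2179273 - 1020525)) + D(-1619, g(34, 2)) = (-1092 - 1/(-2179273 - 1020525)) + ((2 + 3*2)**2 - 1619) = (-1092 - 1/(-3199798)) + ((2 + 6)**2 - 1619) = (-1092 - 1*(-1/3199798)) + (8**2 - 1619) = (-1092 + 1/3199798) + (64 - 1619) = -3494179415/3199798 - 1555 = -8469865305/3199798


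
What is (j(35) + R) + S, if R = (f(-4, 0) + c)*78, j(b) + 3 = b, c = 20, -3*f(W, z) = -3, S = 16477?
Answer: 18147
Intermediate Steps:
f(W, z) = 1 (f(W, z) = -1/3*(-3) = 1)
j(b) = -3 + b
R = 1638 (R = (1 + 20)*78 = 21*78 = 1638)
(j(35) + R) + S = ((-3 + 35) + 1638) + 16477 = (32 + 1638) + 16477 = 1670 + 16477 = 18147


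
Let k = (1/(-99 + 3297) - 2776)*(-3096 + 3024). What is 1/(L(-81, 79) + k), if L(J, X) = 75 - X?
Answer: 533/106529632 ≈ 5.0033e-6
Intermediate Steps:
k = 106531764/533 (k = (1/3198 - 2776)*(-72) = -8877647/3198*(-72) = 106531764/533 ≈ 1.9987e+5)
1/(L(-81, 79) + k) = 1/((75 - 1*79) + 106531764/533) = 1/((75 - 79) + 106531764/533) = 1/(-4 + 106531764/533) = 1/(106529632/533) = 533/106529632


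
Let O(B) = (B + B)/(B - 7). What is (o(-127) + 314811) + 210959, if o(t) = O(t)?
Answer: 35226717/67 ≈ 5.2577e+5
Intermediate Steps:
O(B) = 2*B/(-7 + B) (O(B) = (2*B)/(-7 + B) = 2*B/(-7 + B))
o(t) = 2*t/(-7 + t)
(o(-127) + 314811) + 210959 = (2*(-127)/(-7 - 127) + 314811) + 210959 = (2*(-127)/(-134) + 314811) + 210959 = (2*(-127)*(-1/134) + 314811) + 210959 = (127/67 + 314811) + 210959 = 21092464/67 + 210959 = 35226717/67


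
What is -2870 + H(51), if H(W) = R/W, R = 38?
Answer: -146332/51 ≈ -2869.3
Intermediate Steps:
H(W) = 38/W
-2870 + H(51) = -2870 + 38/51 = -146332/51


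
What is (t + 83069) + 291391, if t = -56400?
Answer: 318060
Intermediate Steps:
(t + 83069) + 291391 = (-56400 + 83069) + 291391 = 26669 + 291391 = 318060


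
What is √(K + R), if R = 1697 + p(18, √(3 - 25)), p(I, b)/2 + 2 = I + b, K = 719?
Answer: √(2448 + 2*I*√22) ≈ 49.477 + 0.0948*I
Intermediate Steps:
p(I, b) = -4 + 2*I + 2*b (p(I, b) = -4 + 2*(I + b) = -4 + (2*I + 2*b) = -4 + 2*I + 2*b)
R = 1729 + 2*I*√22 (R = 1697 + (-4 + 2*18 + 2*√(3 - 25)) = 1697 + (-4 + 36 + 2*√(-22)) = 1697 + (-4 + 36 + 2*(I*√22)) = 1697 + (-4 + 36 + 2*I*√22) = 1697 + (32 + 2*I*√22) = 1729 + 2*I*√22 ≈ 1729.0 + 9.3808*I)
√(K + R) = √(719 + (1729 + 2*I*√22)) = √(2448 + 2*I*√22)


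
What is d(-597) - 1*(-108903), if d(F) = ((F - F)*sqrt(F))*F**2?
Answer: 108903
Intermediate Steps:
d(F) = 0 (d(F) = (0*sqrt(F))*F**2 = 0*F**2 = 0)
d(-597) - 1*(-108903) = 0 - 1*(-108903) = 0 + 108903 = 108903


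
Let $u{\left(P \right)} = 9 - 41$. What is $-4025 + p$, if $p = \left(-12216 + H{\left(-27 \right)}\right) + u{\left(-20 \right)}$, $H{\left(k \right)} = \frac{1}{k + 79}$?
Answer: $- \frac{846195}{52} \approx -16273.0$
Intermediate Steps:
$u{\left(P \right)} = -32$
$H{\left(k \right)} = \frac{1}{79 + k}$
$p = - \frac{636895}{52}$ ($p = \left(-12216 + \frac{1}{79 - 27}\right) - 32 = \left(-12216 + \frac{1}{52}\right) - 32 = - \frac{635231}{52} - 32 = - \frac{636895}{52} \approx -12248.0$)
$-4025 + p = -4025 - \frac{636895}{52} = - \frac{846195}{52}$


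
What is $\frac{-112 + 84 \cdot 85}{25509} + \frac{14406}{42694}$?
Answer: $\frac{333768043}{544540623} \approx 0.61294$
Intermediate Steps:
$\frac{-112 + 84 \cdot 85}{25509} + \frac{14406}{42694} = \left(-112 + 7140\right) \frac{1}{25509} + 14406 \cdot \frac{1}{42694} = 7028 \cdot \frac{1}{25509} + \frac{7203}{21347} = \frac{7028}{25509} + \frac{7203}{21347} = \frac{333768043}{544540623}$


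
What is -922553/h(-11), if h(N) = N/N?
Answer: -922553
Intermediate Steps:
h(N) = 1
-922553/h(-11) = -922553/1 = -922553*1 = -922553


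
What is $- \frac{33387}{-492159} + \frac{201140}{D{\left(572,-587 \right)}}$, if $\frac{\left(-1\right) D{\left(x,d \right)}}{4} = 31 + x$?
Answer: $- \frac{8242694318}{98923959} \approx -83.323$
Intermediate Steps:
$D{\left(x,d \right)} = -124 - 4 x$ ($D{\left(x,d \right)} = - 4 \left(31 + x\right) = -124 - 4 x$)
$- \frac{33387}{-492159} + \frac{201140}{D{\left(572,-587 \right)}} = - \frac{33387}{-492159} + \frac{201140}{-124 - 2288} = \left(-33387\right) \left(- \frac{1}{492159}\right) + \frac{201140}{-124 - 2288} = \frac{11129}{164053} + \frac{201140}{-2412} = \frac{11129}{164053} + 201140 \left(- \frac{1}{2412}\right) = \frac{11129}{164053} - \frac{50285}{603} = - \frac{8242694318}{98923959}$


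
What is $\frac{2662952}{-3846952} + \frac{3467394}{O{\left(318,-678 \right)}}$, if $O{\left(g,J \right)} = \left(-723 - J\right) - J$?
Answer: $\frac{2633730773}{480869} \approx 5477.0$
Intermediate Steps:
$O{\left(g,J \right)} = -723 - 2 J$
$\frac{2662952}{-3846952} + \frac{3467394}{O{\left(318,-678 \right)}} = \frac{2662952}{-3846952} + \frac{3467394}{-723 - -1356} = 2662952 \left(- \frac{1}{3846952}\right) + \frac{3467394}{-723 + 1356} = - \frac{332869}{480869} + \frac{3467394}{633} = - \frac{332869}{480869} + 3467394 \cdot \frac{1}{633} = - \frac{332869}{480869} + \frac{1155798}{211} = \frac{2633730773}{480869}$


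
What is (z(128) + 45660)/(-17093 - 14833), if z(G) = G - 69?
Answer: -45719/31926 ≈ -1.4320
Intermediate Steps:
z(G) = -69 + G
(z(128) + 45660)/(-17093 - 14833) = ((-69 + 128) + 45660)/(-17093 - 14833) = (59 + 45660)/(-31926) = 45719*(-1/31926) = -45719/31926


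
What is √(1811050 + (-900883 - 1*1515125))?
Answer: I*√604958 ≈ 777.79*I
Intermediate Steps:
√(1811050 + (-900883 - 1*1515125)) = √(1811050 + (-900883 - 1515125)) = √(1811050 - 2416008) = √(-604958) = I*√604958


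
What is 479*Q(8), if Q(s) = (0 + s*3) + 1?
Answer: 11975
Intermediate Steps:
Q(s) = 1 + 3*s (Q(s) = (0 + 3*s) + 1 = 3*s + 1 = 1 + 3*s)
479*Q(8) = 479*(1 + 3*8) = 479*(1 + 24) = 479*25 = 11975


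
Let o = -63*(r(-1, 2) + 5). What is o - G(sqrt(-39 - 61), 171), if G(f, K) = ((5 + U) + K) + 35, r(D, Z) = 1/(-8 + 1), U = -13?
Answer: -504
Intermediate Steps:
r(D, Z) = -1/7 (r(D, Z) = 1/(-7) = -1/7)
G(f, K) = 27 + K (G(f, K) = ((5 - 13) + K) + 35 = (-8 + K) + 35 = 27 + K)
o = -306 (o = -63*(-1/7 + 5) = -63*34/7 = -306)
o - G(sqrt(-39 - 61), 171) = -306 - (27 + 171) = -306 - 1*198 = -306 - 198 = -504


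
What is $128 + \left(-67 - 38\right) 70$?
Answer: $-7222$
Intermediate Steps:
$128 + \left(-67 - 38\right) 70 = 128 - 7350 = -7222$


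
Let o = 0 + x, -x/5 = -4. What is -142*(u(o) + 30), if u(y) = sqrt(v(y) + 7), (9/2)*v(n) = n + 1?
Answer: -4260 - 142*sqrt(105)/3 ≈ -4745.0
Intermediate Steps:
x = 20 (x = -5*(-4) = 20)
v(n) = 2/9 + 2*n/9 (v(n) = 2*(n + 1)/9 = 2*(1 + n)/9 = 2/9 + 2*n/9)
o = 20 (o = 0 + 20 = 20)
u(y) = sqrt(65/9 + 2*y/9) (u(y) = sqrt((2/9 + 2*y/9) + 7) = sqrt(65/9 + 2*y/9))
-142*(u(o) + 30) = -142*(sqrt(65 + 2*20)/3 + 30) = -142*(sqrt(65 + 40)/3 + 30) = -142*(sqrt(105)/3 + 30) = -142*(30 + sqrt(105)/3) = -4260 - 142*sqrt(105)/3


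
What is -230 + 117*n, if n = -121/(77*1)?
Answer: -2897/7 ≈ -413.86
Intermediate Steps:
n = -11/7 (n = -121/77 = -121*1/77 = -11/7 ≈ -1.5714)
-230 + 117*n = -230 + 117*(-11/7) = -230 - 1287/7 = -2897/7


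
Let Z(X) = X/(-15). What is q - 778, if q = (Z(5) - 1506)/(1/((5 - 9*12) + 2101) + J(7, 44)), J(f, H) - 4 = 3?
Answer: -13891540/13987 ≈ -993.17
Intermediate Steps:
J(f, H) = 7 (J(f, H) = 4 + 3 = 7)
Z(X) = -X/15 (Z(X) = X*(-1/15) = -X/15)
q = -3009654/13987 (q = (-1/15*5 - 1506)/(1/((5 - 9*12) + 2101) + 7) = (-⅓ - 1506)/(1/((5 - 108) + 2101) + 7) = -4519/(3*(1/(-103 + 2101) + 7)) = -4519/(3*(1/1998 + 7)) = -4519/(3*13987/1998) = -4519/3*1998/13987 = -3009654/13987 ≈ -215.18)
q - 778 = -3009654/13987 - 778 = -13891540/13987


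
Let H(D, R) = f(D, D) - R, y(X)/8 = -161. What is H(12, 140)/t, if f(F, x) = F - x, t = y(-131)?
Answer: 5/46 ≈ 0.10870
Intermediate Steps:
y(X) = -1288 (y(X) = 8*(-161) = -1288)
t = -1288
H(D, R) = -R (H(D, R) = (D - D) - R = 0 - R = -R)
H(12, 140)/t = -1*140/(-1288) = -140*(-1/1288) = 5/46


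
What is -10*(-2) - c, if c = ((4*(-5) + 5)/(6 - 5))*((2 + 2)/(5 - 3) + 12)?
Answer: 230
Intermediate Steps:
c = -210 (c = ((-20 + 5)/1)*(4/2 + 12) = (-15*1)*(4*(½) + 12) = -15*(2 + 12) = -15*14 = -210)
-10*(-2) - c = -10*(-2) - 1*(-210) = 20 + 210 = 230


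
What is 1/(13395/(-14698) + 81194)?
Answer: 14698/1193376017 ≈ 1.2316e-5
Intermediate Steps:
1/(13395/(-14698) + 81194) = 1/(13395*(-1/14698) + 81194) = 1/(-13395/14698 + 81194) = 1/(1193376017/14698) = 14698/1193376017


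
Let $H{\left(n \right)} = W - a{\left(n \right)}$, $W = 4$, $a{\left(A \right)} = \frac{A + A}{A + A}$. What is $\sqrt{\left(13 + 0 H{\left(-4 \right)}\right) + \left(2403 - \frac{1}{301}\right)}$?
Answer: $\frac{\sqrt{218891715}}{301} \approx 49.153$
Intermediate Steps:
$a{\left(A \right)} = 1$ ($a{\left(A \right)} = \frac{2 A}{2 A} = 2 A \frac{1}{2 A} = 1$)
$H{\left(n \right)} = 3$ ($H{\left(n \right)} = 4 - 1 = 3$)
$\sqrt{\left(13 + 0 H{\left(-4 \right)}\right) + \left(2403 - \frac{1}{301}\right)} = \sqrt{\left(13 + 0 \cdot 3\right) + \left(2403 - \frac{1}{301}\right)} = \sqrt{\left(13 + 0\right) + \left(2403 - \frac{1}{301}\right)} = \sqrt{13 + \left(2403 - \frac{1}{301}\right)} = \sqrt{13 + \frac{723302}{301}} = \sqrt{\frac{727215}{301}} = \frac{\sqrt{218891715}}{301}$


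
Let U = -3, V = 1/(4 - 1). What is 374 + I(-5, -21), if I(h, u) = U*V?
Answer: 373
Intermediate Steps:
V = ⅓ (V = 1/3 = ⅓ ≈ 0.33333)
I(h, u) = -1 (I(h, u) = -3*⅓ = -1)
374 + I(-5, -21) = 374 - 1 = 373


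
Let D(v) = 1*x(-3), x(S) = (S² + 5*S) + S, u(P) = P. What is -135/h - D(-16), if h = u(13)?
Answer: -18/13 ≈ -1.3846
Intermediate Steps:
h = 13
x(S) = S² + 6*S
D(v) = -9 (D(v) = 1*(-3*(6 - 3)) = 1*(-3*3) = 1*(-9) = -9)
-135/h - D(-16) = -135/13 - 1*(-9) = -135*1/13 + 9 = -135/13 + 9 = -18/13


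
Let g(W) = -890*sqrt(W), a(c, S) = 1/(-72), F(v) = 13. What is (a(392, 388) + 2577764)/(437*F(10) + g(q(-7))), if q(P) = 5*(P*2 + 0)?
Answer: 1054387958767/6315894792 + 82591558115*I*sqrt(70)/3157947396 ≈ 166.94 + 218.82*I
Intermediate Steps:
a(c, S) = -1/72
q(P) = 10*P (q(P) = 5*(2*P + 0) = 5*(2*P) = 10*P)
(a(392, 388) + 2577764)/(437*F(10) + g(q(-7))) = (-1/72 + 2577764)/(437*13 - 890*I*sqrt(70)) = 185599007/(72*(5681 - 890*I*sqrt(70)))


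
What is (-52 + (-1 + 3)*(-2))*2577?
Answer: -144312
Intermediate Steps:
(-52 + (-1 + 3)*(-2))*2577 = (-52 + 2*(-2))*2577 = (-52 - 4)*2577 = -56*2577 = -144312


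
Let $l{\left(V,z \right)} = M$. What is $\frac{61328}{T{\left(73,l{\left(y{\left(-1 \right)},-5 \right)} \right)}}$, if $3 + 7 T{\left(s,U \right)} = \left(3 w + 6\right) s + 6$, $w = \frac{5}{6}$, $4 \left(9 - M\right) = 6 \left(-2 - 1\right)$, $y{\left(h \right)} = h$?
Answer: $\frac{858592}{1247} \approx 688.53$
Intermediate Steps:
$M = \frac{27}{2}$ ($M = 9 - \frac{6 \left(-2 - 1\right)}{4} = 9 - \frac{6 \left(-3\right)}{4} = 9 - - \frac{9}{2} = 9 + \frac{9}{2} = \frac{27}{2} \approx 13.5$)
$w = \frac{5}{6}$ ($w = 5 \cdot \frac{1}{6} = \frac{5}{6} \approx 0.83333$)
$l{\left(V,z \right)} = \frac{27}{2}$
$T{\left(s,U \right)} = \frac{3}{7} + \frac{17 s}{14}$ ($T{\left(s,U \right)} = - \frac{3}{7} + \frac{\left(3 \cdot \frac{5}{6} + 6\right) s + 6}{7} = - \frac{3}{7} + \frac{\left(\frac{5}{2} + 6\right) s + 6}{7} = - \frac{3}{7} + \frac{\frac{17 s}{2} + 6}{7} = - \frac{3}{7} + \frac{6 + \frac{17 s}{2}}{7} = - \frac{3}{7} + \left(\frac{6}{7} + \frac{17 s}{14}\right) = \frac{3}{7} + \frac{17 s}{14}$)
$\frac{61328}{T{\left(73,l{\left(y{\left(-1 \right)},-5 \right)} \right)}} = \frac{61328}{\frac{3}{7} + \frac{17}{14} \cdot 73} = \frac{61328}{\frac{3}{7} + \frac{1241}{14}} = \frac{61328}{\frac{1247}{14}} = 61328 \cdot \frac{14}{1247} = \frac{858592}{1247}$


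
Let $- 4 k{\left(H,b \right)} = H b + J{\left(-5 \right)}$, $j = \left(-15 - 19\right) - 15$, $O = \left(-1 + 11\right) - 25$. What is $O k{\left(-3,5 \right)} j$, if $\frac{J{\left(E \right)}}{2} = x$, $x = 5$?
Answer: $\frac{3675}{4} \approx 918.75$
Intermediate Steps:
$J{\left(E \right)} = 10$ ($J{\left(E \right)} = 2 \cdot 5 = 10$)
$O = -15$ ($O = 10 - 25 = -15$)
$j = -49$ ($j = -34 - 15 = -49$)
$k{\left(H,b \right)} = - \frac{5}{2} - \frac{H b}{4}$ ($k{\left(H,b \right)} = - \frac{H b + 10}{4} = - \frac{10 + H b}{4} = - \frac{5}{2} - \frac{H b}{4}$)
$O k{\left(-3,5 \right)} j = - 15 \left(- \frac{5}{2} - \left(- \frac{3}{4}\right) 5\right) \left(-49\right) = - 15 \left(- \frac{5}{2} + \frac{15}{4}\right) \left(-49\right) = \left(-15\right) \frac{5}{4} \left(-49\right) = \left(- \frac{75}{4}\right) \left(-49\right) = \frac{3675}{4}$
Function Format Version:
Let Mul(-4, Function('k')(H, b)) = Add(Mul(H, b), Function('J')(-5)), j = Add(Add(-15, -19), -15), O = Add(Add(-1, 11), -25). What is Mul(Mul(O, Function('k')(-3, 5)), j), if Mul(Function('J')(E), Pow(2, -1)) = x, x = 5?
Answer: Rational(3675, 4) ≈ 918.75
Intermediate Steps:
Function('J')(E) = 10 (Function('J')(E) = Mul(2, 5) = 10)
O = -15 (O = Add(10, -25) = -15)
j = -49 (j = Add(-34, -15) = -49)
Function('k')(H, b) = Add(Rational(-5, 2), Mul(Rational(-1, 4), H, b)) (Function('k')(H, b) = Mul(Rational(-1, 4), Add(Mul(H, b), 10)) = Mul(Rational(-1, 4), Add(10, Mul(H, b))) = Add(Rational(-5, 2), Mul(Rational(-1, 4), H, b)))
Mul(Mul(O, Function('k')(-3, 5)), j) = Mul(Mul(-15, Add(Rational(-5, 2), Mul(Rational(-1, 4), -3, 5))), -49) = Mul(Mul(-15, Add(Rational(-5, 2), Rational(15, 4))), -49) = Mul(Mul(-15, Rational(5, 4)), -49) = Mul(Rational(-75, 4), -49) = Rational(3675, 4)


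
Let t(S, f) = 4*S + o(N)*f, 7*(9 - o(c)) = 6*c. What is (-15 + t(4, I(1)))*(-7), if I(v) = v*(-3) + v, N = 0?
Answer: 119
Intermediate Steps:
o(c) = 9 - 6*c/7
I(v) = -2*v (I(v) = -3*v + v = -2*v)
t(S, f) = 4*S + 9*f (t(S, f) = 4*S + (9 - 6/7*0)*f = 4*S + (9 + 0)*f = 4*S + 9*f)
(-15 + t(4, I(1)))*(-7) = (-15 + (4*4 + 9*(-2*1)))*(-7) = (-15 + (16 + 9*(-2)))*(-7) = (-15 + (16 - 18))*(-7) = (-15 - 2)*(-7) = -17*(-7) = 119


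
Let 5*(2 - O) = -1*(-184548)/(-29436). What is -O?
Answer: -39909/12265 ≈ -3.2539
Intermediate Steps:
O = 39909/12265 (O = 2 - (-1*(-184548))/(5*(-29436)) = 2 - 184548*(-1)/(5*29436) = 2 - ⅕*(-15379/2453) = 2 + 15379/12265 = 39909/12265 ≈ 3.2539)
-O = -1*39909/12265 = -39909/12265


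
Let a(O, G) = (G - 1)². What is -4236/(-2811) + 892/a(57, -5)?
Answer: 221659/8433 ≈ 26.285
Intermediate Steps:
a(O, G) = (-1 + G)²
-4236/(-2811) + 892/a(57, -5) = -4236/(-2811) + 892/((-1 - 5)²) = -4236*(-1/2811) + 892/((-6)²) = 1412/937 + 892/36 = 1412/937 + 892*(1/36) = 1412/937 + 223/9 = 221659/8433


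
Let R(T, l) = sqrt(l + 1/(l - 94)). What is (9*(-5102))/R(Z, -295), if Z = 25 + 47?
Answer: 7653*I*sqrt(11160021)/9563 ≈ 2673.4*I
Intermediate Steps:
Z = 72
R(T, l) = sqrt(l + 1/(-94 + l))
(9*(-5102))/R(Z, -295) = (9*(-5102))/(sqrt((1 - 295*(-94 - 295))/(-94 - 295))) = -45918*(-I*sqrt(389))/sqrt(1 - 295*(-389)) = -45918*(-I*sqrt(389)/sqrt(1 + 114755)) = -45918*(-I*sqrt(11160021)/57378) = -(-7653)*I*sqrt(11160021)/9563 = 7653*I*sqrt(11160021)/9563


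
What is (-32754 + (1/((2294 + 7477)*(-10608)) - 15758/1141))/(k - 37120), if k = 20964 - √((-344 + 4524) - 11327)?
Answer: 2236049471436932149/1102502842518636468 - 3875302376840437*I*√7147/30870079590521821104 ≈ 2.0282 - 0.010613*I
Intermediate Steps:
k = 20964 - I*√7147 (k = 20964 - √(4180 - 11327) = 20964 - √(-7147) = 20964 - I*√7147 ≈ 20964.0 - 84.54*I)
(-32754 + (1/((2294 + 7477)*(-10608)) - 15758/1141))/(k - 37120) = (-32754 + (1/((2294 + 7477)*(-10608)) - 15758/1141))/((20964 - I*√7147) - 37120) = (-32754 + (-1/10608/9771 - 15758*1/1141))/(-16156 - I*√7147) = (-32754 + ((1/9771)*(-1/10608) - 15758/1141))/(-16156 - I*√7147) = (-32754 + (-1/103650768 - 15758/1141))/(-16156 - I*√7147) = (-32754 - 1633328803285/118265526288)/(-16156 - I*√7147) = -3875302376840437/(118265526288*(-16156 - I*√7147))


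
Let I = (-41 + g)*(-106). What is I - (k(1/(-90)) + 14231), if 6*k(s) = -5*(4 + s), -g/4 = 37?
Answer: 627083/108 ≈ 5806.3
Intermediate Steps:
g = -148 (g = -4*37 = -148)
k(s) = -10/3 - 5*s/6 (k(s) = (-5*(4 + s))/6 = (-20 - 5*s)/6 = -10/3 - 5*s/6)
I = 20034 (I = (-41 - 148)*(-106) = -189*(-106) = 20034)
I - (k(1/(-90)) + 14231) = 20034 - ((-10/3 - ⅚/(-90)) + 14231) = 20034 - ((-10/3 - ⅚*(-1/90)) + 14231) = 20034 - ((-10/3 + 1/108) + 14231) = 20034 - (-359/108 + 14231) = 20034 - 1*1536589/108 = 20034 - 1536589/108 = 627083/108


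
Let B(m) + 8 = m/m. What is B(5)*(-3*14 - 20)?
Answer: 434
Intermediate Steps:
B(m) = -7 (B(m) = -8 + m/m = -8 + 1 = -7)
B(5)*(-3*14 - 20) = -7*(-3*14 - 20) = -7*(-42 - 20) = -7*(-62) = 434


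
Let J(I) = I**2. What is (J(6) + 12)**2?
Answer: 2304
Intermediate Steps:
(J(6) + 12)**2 = (6**2 + 12)**2 = (36 + 12)**2 = 48**2 = 2304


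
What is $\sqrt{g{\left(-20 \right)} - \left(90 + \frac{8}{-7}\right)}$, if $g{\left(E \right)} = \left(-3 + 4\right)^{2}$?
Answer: $\frac{i \sqrt{4305}}{7} \approx 9.3732 i$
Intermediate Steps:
$g{\left(E \right)} = 1$ ($g{\left(E \right)} = 1^{2} = 1$)
$\sqrt{g{\left(-20 \right)} - \left(90 + \frac{8}{-7}\right)} = \sqrt{1 - \left(90 + \frac{8}{-7}\right)} = \sqrt{1 - \frac{622}{7}} = \sqrt{- \frac{615}{7}} = \frac{i \sqrt{4305}}{7}$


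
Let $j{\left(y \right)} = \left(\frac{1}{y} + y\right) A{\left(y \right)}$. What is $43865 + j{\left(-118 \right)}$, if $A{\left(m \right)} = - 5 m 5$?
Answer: $-304260$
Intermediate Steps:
$A{\left(m \right)} = - 25 m$
$j{\left(y \right)} = - 25 y \left(y + \frac{1}{y}\right)$ ($j{\left(y \right)} = \left(\frac{1}{y} + y\right) \left(- 25 y\right) = \left(y + \frac{1}{y}\right) \left(- 25 y\right) = - 25 y \left(y + \frac{1}{y}\right)$)
$43865 + j{\left(-118 \right)} = 43865 - \left(25 + 25 \left(-118\right)^{2}\right) = 43865 - 348125 = -304260$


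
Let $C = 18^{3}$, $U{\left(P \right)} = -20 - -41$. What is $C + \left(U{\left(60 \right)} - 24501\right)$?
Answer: $-18648$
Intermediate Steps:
$U{\left(P \right)} = 21$ ($U{\left(P \right)} = -20 + 41 = 21$)
$C = 5832$
$C + \left(U{\left(60 \right)} - 24501\right) = 5832 + \left(21 - 24501\right) = 5832 - 24480 = -18648$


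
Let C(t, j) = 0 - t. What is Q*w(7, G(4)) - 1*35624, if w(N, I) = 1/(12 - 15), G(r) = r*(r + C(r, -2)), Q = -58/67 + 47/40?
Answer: -286417789/8040 ≈ -35624.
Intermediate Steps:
C(t, j) = -t
Q = 829/2680 (Q = -58*1/67 + 47*(1/40) = -58/67 + 47/40 = 829/2680 ≈ 0.30933)
G(r) = 0 (G(r) = r*(r - r) = r*0 = 0)
w(N, I) = -⅓ (w(N, I) = 1/(-3) = -⅓)
Q*w(7, G(4)) - 1*35624 = (829/2680)*(-⅓) - 1*35624 = -829/8040 - 35624 = -286417789/8040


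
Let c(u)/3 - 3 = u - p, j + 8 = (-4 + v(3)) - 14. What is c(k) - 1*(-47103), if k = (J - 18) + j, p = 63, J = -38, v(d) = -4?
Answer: 46665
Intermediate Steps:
j = -30 (j = -8 + ((-4 - 4) - 14) = -8 + (-8 - 14) = -8 - 22 = -30)
k = -86 (k = (-38 - 18) - 30 = -56 - 30 = -86)
c(u) = -180 + 3*u (c(u) = 9 + 3*(u - 1*63) = 9 + 3*(u - 63) = 9 + 3*(-63 + u) = 9 + (-189 + 3*u) = -180 + 3*u)
c(k) - 1*(-47103) = (-180 + 3*(-86)) - 1*(-47103) = (-180 - 258) + 47103 = -438 + 47103 = 46665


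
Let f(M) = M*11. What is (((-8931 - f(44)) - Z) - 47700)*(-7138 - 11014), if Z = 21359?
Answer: 1424460048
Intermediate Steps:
f(M) = 11*M
(((-8931 - f(44)) - Z) - 47700)*(-7138 - 11014) = (((-8931 - 11*44) - 1*21359) - 47700)*(-7138 - 11014) = (((-8931 - 1*484) - 21359) - 47700)*(-18152) = (((-8931 - 484) - 21359) - 47700)*(-18152) = ((-9415 - 21359) - 47700)*(-18152) = (-30774 - 47700)*(-18152) = -78474*(-18152) = 1424460048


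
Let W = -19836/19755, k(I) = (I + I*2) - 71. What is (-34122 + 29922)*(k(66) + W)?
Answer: -232311240/439 ≈ -5.2918e+5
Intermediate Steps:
k(I) = -71 + 3*I (k(I) = (I + 2*I) - 71 = 3*I - 71 = -71 + 3*I)
W = -2204/2195 (W = -19836*1/19755 = -2204/2195 ≈ -1.0041)
(-34122 + 29922)*(k(66) + W) = (-34122 + 29922)*((-71 + 3*66) - 2204/2195) = -4200*((-71 + 198) - 2204/2195) = -4200*(127 - 2204/2195) = -4200*276561/2195 = -232311240/439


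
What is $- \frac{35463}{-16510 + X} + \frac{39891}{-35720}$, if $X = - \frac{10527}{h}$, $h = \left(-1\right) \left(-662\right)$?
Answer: $\frac{402167390343}{390782050840} \approx 1.0291$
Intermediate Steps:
$h = 662$
$X = - \frac{10527}{662} \approx -15.902$
$- \frac{35463}{-16510 + X} + \frac{39891}{-35720} = - \frac{35463}{-16510 - \frac{10527}{662}} + \frac{39891}{-35720} = - \frac{35463}{- \frac{10940147}{662}} + 39891 \left(- \frac{1}{35720}\right) = \left(-35463\right) \left(- \frac{662}{10940147}\right) - \frac{39891}{35720} = \frac{23476506}{10940147} - \frac{39891}{35720} = \frac{402167390343}{390782050840}$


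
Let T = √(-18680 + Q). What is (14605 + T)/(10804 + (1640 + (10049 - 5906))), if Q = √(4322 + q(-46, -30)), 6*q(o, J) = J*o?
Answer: 14605/16587 + √(-18680 + 2*√1138)/16587 ≈ 0.88051 + 0.008225*I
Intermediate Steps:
q(o, J) = J*o/6 (q(o, J) = (J*o)/6 = J*o/6)
Q = 2*√1138 (Q = √(4322 + (⅙)*(-30)*(-46)) = √(4322 + 230) = √4552 = 2*√1138 ≈ 67.469)
T = √(-18680 + 2*√1138) ≈ 136.43*I
(14605 + T)/(10804 + (1640 + (10049 - 5906))) = (14605 + √(-18680 + 2*√1138))/(10804 + (1640 + (10049 - 5906))) = (14605 + √(-18680 + 2*√1138))/(10804 + (1640 + 4143)) = (14605 + √(-18680 + 2*√1138))/(10804 + 5783) = (14605 + √(-18680 + 2*√1138))/16587 = (14605 + √(-18680 + 2*√1138))*(1/16587) = 14605/16587 + √(-18680 + 2*√1138)/16587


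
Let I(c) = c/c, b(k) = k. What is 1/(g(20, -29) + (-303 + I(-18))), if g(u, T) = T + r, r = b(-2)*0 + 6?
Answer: -1/325 ≈ -0.0030769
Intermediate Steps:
I(c) = 1
r = 6 (r = -2*0 + 6 = 0 + 6 = 6)
g(u, T) = 6 + T (g(u, T) = T + 6 = 6 + T)
1/(g(20, -29) + (-303 + I(-18))) = 1/((6 - 29) + (-303 + 1)) = 1/(-23 - 302) = 1/(-325) = -1/325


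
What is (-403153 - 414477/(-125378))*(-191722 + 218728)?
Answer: -682524020126571/62689 ≈ -1.0887e+10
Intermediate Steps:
(-403153 - 414477/(-125378))*(-191722 + 218728) = (-403153 - 414477*(-1/125378))*27006 = (-403153 + 414477/125378)*27006 = -50546102357/125378*27006 = -682524020126571/62689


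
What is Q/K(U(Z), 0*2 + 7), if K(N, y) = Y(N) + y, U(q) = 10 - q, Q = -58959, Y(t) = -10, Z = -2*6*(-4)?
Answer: 19653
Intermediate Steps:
Z = 48 (Z = -12*(-4) = 48)
K(N, y) = -10 + y
Q/K(U(Z), 0*2 + 7) = -58959/(-10 + (0*2 + 7)) = -58959/(-10 + (0 + 7)) = -58959/(-10 + 7) = -58959/(-3) = -58959*(-⅓) = 19653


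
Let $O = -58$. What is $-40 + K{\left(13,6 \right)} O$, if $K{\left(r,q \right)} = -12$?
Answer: $656$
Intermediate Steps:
$-40 + K{\left(13,6 \right)} O = -40 - -696 = -40 + 696 = 656$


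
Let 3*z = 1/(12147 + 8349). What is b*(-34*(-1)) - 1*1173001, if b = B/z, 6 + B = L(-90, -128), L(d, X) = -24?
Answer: -63890761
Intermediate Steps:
B = -30 (B = -6 - 24 = -30)
z = 1/61488 (z = 1/(3*(12147 + 8349)) = (⅓)/20496 = (⅓)*(1/20496) = 1/61488 ≈ 1.6263e-5)
b = -1844640 (b = -30/1/61488 = -30*61488 = -1844640)
b*(-34*(-1)) - 1*1173001 = -(-62717760)*(-1) - 1*1173001 = -1844640*34 - 1173001 = -62717760 - 1173001 = -63890761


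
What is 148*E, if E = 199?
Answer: 29452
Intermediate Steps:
148*E = 148*199 = 29452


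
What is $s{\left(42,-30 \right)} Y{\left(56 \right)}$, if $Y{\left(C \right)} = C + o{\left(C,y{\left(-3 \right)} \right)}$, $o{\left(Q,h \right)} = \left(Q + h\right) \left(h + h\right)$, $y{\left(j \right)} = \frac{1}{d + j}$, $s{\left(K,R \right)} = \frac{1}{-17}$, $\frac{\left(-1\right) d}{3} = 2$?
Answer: $- \frac{3530}{1377} \approx -2.5635$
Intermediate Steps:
$d = -6$ ($d = \left(-3\right) 2 = -6$)
$s{\left(K,R \right)} = - \frac{1}{17}$
$y{\left(j \right)} = \frac{1}{-6 + j}$
$o{\left(Q,h \right)} = 2 h \left(Q + h\right)$ ($o{\left(Q,h \right)} = \left(Q + h\right) 2 h = 2 h \left(Q + h\right)$)
$Y{\left(C \right)} = \frac{2}{81} + \frac{7 C}{9}$ ($Y{\left(C \right)} = C + \frac{2 \left(C + \frac{1}{-6 - 3}\right)}{-6 - 3} = C + \frac{2 \left(C + \frac{1}{-9}\right)}{-9} = C + 2 \left(- \frac{1}{9}\right) \left(C - \frac{1}{9}\right) = C + 2 \left(- \frac{1}{9}\right) \left(- \frac{1}{9} + C\right) = C - \left(- \frac{2}{81} + \frac{2 C}{9}\right) = \frac{2}{81} + \frac{7 C}{9}$)
$s{\left(42,-30 \right)} Y{\left(56 \right)} = - \frac{\frac{2}{81} + \frac{7}{9} \cdot 56}{17} = - \frac{\frac{2}{81} + \frac{392}{9}}{17} = \left(- \frac{1}{17}\right) \frac{3530}{81} = - \frac{3530}{1377}$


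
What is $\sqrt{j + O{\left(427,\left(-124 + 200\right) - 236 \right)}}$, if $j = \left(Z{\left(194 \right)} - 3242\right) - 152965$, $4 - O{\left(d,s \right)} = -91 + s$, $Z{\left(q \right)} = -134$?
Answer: $i \sqrt{156086} \approx 395.08 i$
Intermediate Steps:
$O{\left(d,s \right)} = 95 - s$ ($O{\left(d,s \right)} = 4 - \left(-91 + s\right) = 95 - s$)
$j = -156341$ ($j = \left(-134 - 3242\right) - 152965 = -3376 - 152965 = -156341$)
$\sqrt{j + O{\left(427,\left(-124 + 200\right) - 236 \right)}} = \sqrt{-156341 + \left(95 - \left(\left(-124 + 200\right) - 236\right)\right)} = \sqrt{-156341 + \left(95 - \left(76 - 236\right)\right)} = \sqrt{-156341 + \left(95 - -160\right)} = \sqrt{-156341 + \left(95 + 160\right)} = \sqrt{-156341 + 255} = \sqrt{-156086} = i \sqrt{156086}$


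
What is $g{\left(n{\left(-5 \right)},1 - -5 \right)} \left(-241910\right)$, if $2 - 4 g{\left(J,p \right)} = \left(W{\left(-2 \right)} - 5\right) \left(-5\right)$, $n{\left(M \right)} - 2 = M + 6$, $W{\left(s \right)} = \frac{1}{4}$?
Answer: $\frac{10523085}{8} \approx 1.3154 \cdot 10^{6}$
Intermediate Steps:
$W{\left(s \right)} = \frac{1}{4}$
$n{\left(M \right)} = 8 + M$ ($n{\left(M \right)} = 2 + \left(M + 6\right) = 2 + \left(6 + M\right) = 8 + M$)
$g{\left(J,p \right)} = - \frac{87}{16}$ ($g{\left(J,p \right)} = \frac{1}{2} - \frac{\left(\frac{1}{4} - 5\right) \left(-5\right)}{4} = \frac{1}{2} - \frac{\left(- \frac{19}{4}\right) \left(-5\right)}{4} = \frac{1}{2} - \frac{95}{16} = - \frac{87}{16}$)
$g{\left(n{\left(-5 \right)},1 - -5 \right)} \left(-241910\right) = \left(- \frac{87}{16}\right) \left(-241910\right) = \frac{10523085}{8}$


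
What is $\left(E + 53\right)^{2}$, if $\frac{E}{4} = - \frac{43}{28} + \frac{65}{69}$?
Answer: $\frac{597900304}{233289} \approx 2562.9$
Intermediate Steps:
$E = - \frac{1147}{483}$ ($E = 4 \left(- \frac{43}{28} + \frac{65}{69}\right) = 4 \left(- \frac{1147}{1932}\right) = - \frac{1147}{483} \approx -2.3747$)
$\left(E + 53\right)^{2} = \left(- \frac{1147}{483} + 53\right)^{2} = \left(\frac{24452}{483}\right)^{2} = \frac{597900304}{233289}$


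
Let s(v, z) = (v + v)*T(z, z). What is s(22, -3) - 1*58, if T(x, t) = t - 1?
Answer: -234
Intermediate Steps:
T(x, t) = -1 + t
s(v, z) = 2*v*(-1 + z) (s(v, z) = (v + v)*(-1 + z) = (2*v)*(-1 + z) = 2*v*(-1 + z))
s(22, -3) - 1*58 = 2*22*(-1 - 3) - 1*58 = 2*22*(-4) - 58 = -176 - 58 = -234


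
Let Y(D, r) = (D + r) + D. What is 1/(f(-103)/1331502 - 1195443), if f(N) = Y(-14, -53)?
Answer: -443834/530578248489 ≈ -8.3651e-7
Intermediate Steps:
Y(D, r) = r + 2*D
f(N) = -81 (f(N) = -53 + 2*(-14) = -53 - 28 = -81)
1/(f(-103)/1331502 - 1195443) = 1/(-81/1331502 - 1195443) = 1/(-81*1/1331502 - 1195443) = 1/(-27/443834 - 1195443) = 1/(-530578248489/443834) = -443834/530578248489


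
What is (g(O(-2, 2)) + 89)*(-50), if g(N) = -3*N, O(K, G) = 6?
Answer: -3550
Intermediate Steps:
(g(O(-2, 2)) + 89)*(-50) = (-3*6 + 89)*(-50) = (-18 + 89)*(-50) = 71*(-50) = -3550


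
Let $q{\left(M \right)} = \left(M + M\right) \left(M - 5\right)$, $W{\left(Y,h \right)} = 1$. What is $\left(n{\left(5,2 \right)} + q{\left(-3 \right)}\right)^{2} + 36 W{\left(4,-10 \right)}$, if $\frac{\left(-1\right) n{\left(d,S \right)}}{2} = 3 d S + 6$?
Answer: $612$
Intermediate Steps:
$n{\left(d,S \right)} = -12 - 6 S d$ ($n{\left(d,S \right)} = - 2 \left(3 d S + 6\right) = - 2 \left(3 S d + 6\right) = - 2 \left(6 + 3 S d\right) = -12 - 6 S d$)
$q{\left(M \right)} = 2 M \left(-5 + M\right)$
$\left(n{\left(5,2 \right)} + q{\left(-3 \right)}\right)^{2} + 36 W{\left(4,-10 \right)} = \left(\left(-12 - 12 \cdot 5\right) + 2 \left(-3\right) \left(-5 - 3\right)\right)^{2} + 36 \cdot 1 = \left(\left(-12 - 60\right) + 2 \left(-3\right) \left(-8\right)\right)^{2} + 36 = \left(-72 + 48\right)^{2} + 36 = \left(-24\right)^{2} + 36 = 576 + 36 = 612$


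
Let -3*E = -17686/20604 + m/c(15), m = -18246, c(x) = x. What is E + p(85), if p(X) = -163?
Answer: 37512589/154530 ≈ 242.75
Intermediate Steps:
E = 62700979/154530 (E = -(-17686/20604 - 18246/15)/3 = -(-17686*1/20604 - 18246*1/15)/3 = -(-8843/10302 - 6082/5)/3 = -1/3*(-62700979/51510) = 62700979/154530 ≈ 405.75)
E + p(85) = 62700979/154530 - 163 = 37512589/154530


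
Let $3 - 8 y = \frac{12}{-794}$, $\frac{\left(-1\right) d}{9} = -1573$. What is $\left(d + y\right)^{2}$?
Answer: $\frac{2021745918341241}{10086976} \approx 2.0043 \cdot 10^{8}$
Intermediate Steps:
$d = 14157$ ($d = \left(-9\right) \left(-1573\right) = 14157$)
$y = \frac{1197}{3176}$ ($y = \frac{3}{8} - \frac{12 \frac{1}{-794}}{8} = \frac{3}{8} - \frac{12 \left(- \frac{1}{794}\right)}{8} = \frac{3}{8} - - \frac{3}{1588} = \frac{3}{8} + \frac{3}{1588} = \frac{1197}{3176} \approx 0.37689$)
$\left(d + y\right)^{2} = \left(14157 + \frac{1197}{3176}\right)^{2} = \left(\frac{44963829}{3176}\right)^{2} = \frac{2021745918341241}{10086976}$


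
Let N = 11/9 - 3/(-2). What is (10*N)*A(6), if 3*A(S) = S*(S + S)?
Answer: 1960/3 ≈ 653.33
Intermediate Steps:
N = 49/18 (N = 11*(1/9) - 3*(-1/2) = 11/9 + 3/2 = 49/18 ≈ 2.7222)
A(S) = 2*S**2/3 (A(S) = (S*(S + S))/3 = (S*(2*S))/3 = (2*S**2)/3 = 2*S**2/3)
(10*N)*A(6) = (10*(49/18))*((2/3)*6**2) = 245*((2/3)*36)/9 = (245/9)*24 = 1960/3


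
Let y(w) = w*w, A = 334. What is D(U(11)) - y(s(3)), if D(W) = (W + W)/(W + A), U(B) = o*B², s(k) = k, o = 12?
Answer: -6585/893 ≈ -7.3740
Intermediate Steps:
y(w) = w²
U(B) = 12*B²
D(W) = 2*W/(334 + W) (D(W) = (W + W)/(W + 334) = (2*W)/(334 + W) = 2*W/(334 + W))
D(U(11)) - y(s(3)) = 2*(12*11²)/(334 + 12*11²) - 1*3² = 2*(12*121)/(334 + 12*121) - 1*9 = 2*1452/(334 + 1452) - 9 = 2*1452/1786 - 9 = 2*1452*(1/1786) - 9 = 1452/893 - 9 = -6585/893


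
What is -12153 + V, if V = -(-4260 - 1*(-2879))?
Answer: -10772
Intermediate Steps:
V = 1381 (V = -(-4260 + 2879) = -1*(-1381) = 1381)
-12153 + V = -12153 + 1381 = -10772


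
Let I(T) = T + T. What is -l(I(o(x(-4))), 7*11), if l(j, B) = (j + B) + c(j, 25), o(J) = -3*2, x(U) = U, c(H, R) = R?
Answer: -90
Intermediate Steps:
o(J) = -6
I(T) = 2*T
l(j, B) = 25 + B + j (l(j, B) = (j + B) + 25 = (B + j) + 25 = 25 + B + j)
-l(I(o(x(-4))), 7*11) = -(25 + 7*11 + 2*(-6)) = -(25 + 77 - 12) = -1*90 = -90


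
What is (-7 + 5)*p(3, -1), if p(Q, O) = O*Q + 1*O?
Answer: 8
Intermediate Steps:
p(Q, O) = O + O*Q (p(Q, O) = O*Q + O = O + O*Q)
(-7 + 5)*p(3, -1) = (-7 + 5)*(-(1 + 3)) = -(-2)*4 = -2*(-4) = 8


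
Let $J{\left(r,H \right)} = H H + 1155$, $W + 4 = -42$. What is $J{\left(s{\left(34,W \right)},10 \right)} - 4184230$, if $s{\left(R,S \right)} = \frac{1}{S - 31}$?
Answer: $-4182975$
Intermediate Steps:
$W = -46$ ($W = -4 - 42 = -46$)
$s{\left(R,S \right)} = \frac{1}{-31 + S}$
$J{\left(r,H \right)} = 1155 + H^{2}$ ($J{\left(r,H \right)} = H^{2} + 1155 = 1155 + H^{2}$)
$J{\left(s{\left(34,W \right)},10 \right)} - 4184230 = \left(1155 + 10^{2}\right) - 4184230 = \left(1155 + 100\right) - 4184230 = 1255 - 4184230 = -4182975$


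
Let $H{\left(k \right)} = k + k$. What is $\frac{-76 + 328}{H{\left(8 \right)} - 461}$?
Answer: $- \frac{252}{445} \approx -0.56629$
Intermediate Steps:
$H{\left(k \right)} = 2 k$
$\frac{-76 + 328}{H{\left(8 \right)} - 461} = \frac{-76 + 328}{2 \cdot 8 - 461} = \frac{252}{16 - 461} = \frac{252}{-445} = 252 \left(- \frac{1}{445}\right) = - \frac{252}{445}$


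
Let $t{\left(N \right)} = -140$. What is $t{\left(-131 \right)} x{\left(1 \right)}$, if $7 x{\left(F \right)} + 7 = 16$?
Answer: $-180$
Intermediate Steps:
$x{\left(F \right)} = \frac{9}{7}$ ($x{\left(F \right)} = -1 + \frac{1}{7} \cdot 16 = -1 + \frac{16}{7} = \frac{9}{7}$)
$t{\left(-131 \right)} x{\left(1 \right)} = \left(-140\right) \frac{9}{7} = -180$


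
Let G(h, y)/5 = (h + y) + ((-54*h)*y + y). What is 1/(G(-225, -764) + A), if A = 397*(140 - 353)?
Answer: -1/46506326 ≈ -2.1502e-8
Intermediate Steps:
G(h, y) = 5*h + 10*y - 270*h*y (G(h, y) = 5*((h + y) + ((-54*h)*y + y)) = 5*((h + y) + (-54*h*y + y)) = 5*((h + y) + (y - 54*h*y)) = 5*(h + 2*y - 54*h*y) = 5*h + 10*y - 270*h*y)
A = -84561 (A = 397*(-213) = -84561)
1/(G(-225, -764) + A) = 1/((5*(-225) + 10*(-764) - 270*(-225)*(-764)) - 84561) = 1/((-1125 - 7640 - 46413000) - 84561) = 1/(-46421765 - 84561) = 1/(-46506326) = -1/46506326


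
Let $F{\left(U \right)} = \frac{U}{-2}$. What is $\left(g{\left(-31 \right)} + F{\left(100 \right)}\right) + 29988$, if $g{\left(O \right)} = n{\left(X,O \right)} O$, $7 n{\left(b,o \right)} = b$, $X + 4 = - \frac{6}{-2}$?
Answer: $\frac{209597}{7} \approx 29942.0$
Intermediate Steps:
$X = -1$ ($X = -4 - \frac{6}{-2} = -4 - -3 = -4 + 3 = -1$)
$n{\left(b,o \right)} = \frac{b}{7}$
$F{\left(U \right)} = - \frac{U}{2}$
$g{\left(O \right)} = - \frac{O}{7}$ ($g{\left(O \right)} = \frac{1}{7} \left(-1\right) O = - \frac{O}{7}$)
$\left(g{\left(-31 \right)} + F{\left(100 \right)}\right) + 29988 = \left(\left(- \frac{1}{7}\right) \left(-31\right) - 50\right) + 29988 = \left(\frac{31}{7} - 50\right) + 29988 = - \frac{319}{7} + 29988 = \frac{209597}{7}$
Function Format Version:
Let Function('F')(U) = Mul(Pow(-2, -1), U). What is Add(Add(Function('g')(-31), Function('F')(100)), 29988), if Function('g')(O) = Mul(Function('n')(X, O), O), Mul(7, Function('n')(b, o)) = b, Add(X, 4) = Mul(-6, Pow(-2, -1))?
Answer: Rational(209597, 7) ≈ 29942.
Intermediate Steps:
X = -1 (X = Add(-4, Mul(-6, Pow(-2, -1))) = Add(-4, Mul(-6, Rational(-1, 2))) = Add(-4, 3) = -1)
Function('n')(b, o) = Mul(Rational(1, 7), b)
Function('F')(U) = Mul(Rational(-1, 2), U)
Function('g')(O) = Mul(Rational(-1, 7), O) (Function('g')(O) = Mul(Mul(Rational(1, 7), -1), O) = Mul(Rational(-1, 7), O))
Add(Add(Function('g')(-31), Function('F')(100)), 29988) = Add(Add(Mul(Rational(-1, 7), -31), Mul(Rational(-1, 2), 100)), 29988) = Add(Add(Rational(31, 7), -50), 29988) = Add(Rational(-319, 7), 29988) = Rational(209597, 7)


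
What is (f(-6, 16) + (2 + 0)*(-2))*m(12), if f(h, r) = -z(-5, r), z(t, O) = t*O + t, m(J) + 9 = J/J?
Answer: -648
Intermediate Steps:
m(J) = -8 (m(J) = -9 + J/J = -9 + 1 = -8)
z(t, O) = t + O*t (z(t, O) = O*t + t = t + O*t)
f(h, r) = 5 + 5*r (f(h, r) = -(-5)*(1 + r) = -(-5 - 5*r) = 5 + 5*r)
(f(-6, 16) + (2 + 0)*(-2))*m(12) = ((5 + 5*16) + (2 + 0)*(-2))*(-8) = ((5 + 80) + 2*(-2))*(-8) = (85 - 4)*(-8) = 81*(-8) = -648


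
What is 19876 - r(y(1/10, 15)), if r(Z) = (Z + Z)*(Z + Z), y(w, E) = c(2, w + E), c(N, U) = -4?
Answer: 19812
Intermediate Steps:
y(w, E) = -4
r(Z) = 4*Z² (r(Z) = (2*Z)*(2*Z) = 4*Z²)
19876 - r(y(1/10, 15)) = 19876 - 4*(-4)² = 19876 - 4*16 = 19876 - 1*64 = 19876 - 64 = 19812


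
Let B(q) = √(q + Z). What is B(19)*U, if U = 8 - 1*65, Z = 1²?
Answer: -114*√5 ≈ -254.91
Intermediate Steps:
Z = 1
B(q) = √(1 + q) (B(q) = √(q + 1) = √(1 + q))
U = -57 (U = 8 - 65 = -57)
B(19)*U = √(1 + 19)*(-57) = √20*(-57) = (2*√5)*(-57) = -114*√5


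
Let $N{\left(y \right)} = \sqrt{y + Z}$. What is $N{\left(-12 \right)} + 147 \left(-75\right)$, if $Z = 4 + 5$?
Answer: $-11025 + i \sqrt{3} \approx -11025.0 + 1.732 i$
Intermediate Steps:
$Z = 9$
$N{\left(y \right)} = \sqrt{9 + y}$ ($N{\left(y \right)} = \sqrt{y + 9} = \sqrt{9 + y}$)
$N{\left(-12 \right)} + 147 \left(-75\right) = \sqrt{9 - 12} + 147 \left(-75\right) = \sqrt{-3} - 11025 = i \sqrt{3} - 11025 = -11025 + i \sqrt{3}$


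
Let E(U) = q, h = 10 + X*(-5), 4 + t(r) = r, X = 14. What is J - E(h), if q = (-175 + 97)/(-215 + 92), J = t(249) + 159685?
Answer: 6557104/41 ≈ 1.5993e+5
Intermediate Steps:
t(r) = -4 + r
h = -60 (h = 10 + 14*(-5) = 10 - 70 = -60)
J = 159930 (J = (-4 + 249) + 159685 = 245 + 159685 = 159930)
q = 26/41 (q = -78/(-123) = -78*(-1/123) = 26/41 ≈ 0.63415)
E(U) = 26/41
J - E(h) = 159930 - 1*26/41 = 159930 - 26/41 = 6557104/41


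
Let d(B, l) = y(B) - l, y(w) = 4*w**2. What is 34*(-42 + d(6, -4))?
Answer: 3604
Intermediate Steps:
d(B, l) = -l + 4*B**2 (d(B, l) = 4*B**2 - l = -l + 4*B**2)
34*(-42 + d(6, -4)) = 34*(-42 + (-1*(-4) + 4*6**2)) = 34*(-42 + (4 + 4*36)) = 34*(-42 + (4 + 144)) = 34*(-42 + 148) = 34*106 = 3604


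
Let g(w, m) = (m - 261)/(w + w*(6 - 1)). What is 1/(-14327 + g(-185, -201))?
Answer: -185/2650418 ≈ -6.9800e-5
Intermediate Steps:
g(w, m) = (-261 + m)/(6*w) (g(w, m) = (-261 + m)/(w + w*5) = (-261 + m)/(w + 5*w) = (-261 + m)/((6*w)) = (-261 + m)*(1/(6*w)) = (-261 + m)/(6*w))
1/(-14327 + g(-185, -201)) = 1/(-14327 + (⅙)*(-261 - 201)/(-185)) = 1/(-14327 + (⅙)*(-1/185)*(-462)) = 1/(-14327 + 77/185) = 1/(-2650418/185) = -185/2650418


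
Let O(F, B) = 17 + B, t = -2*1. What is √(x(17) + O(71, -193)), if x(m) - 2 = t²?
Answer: I*√170 ≈ 13.038*I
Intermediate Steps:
t = -2
x(m) = 6 (x(m) = 2 + (-2)² = 2 + 4 = 6)
√(x(17) + O(71, -193)) = √(6 + (17 - 193)) = √(6 - 176) = √(-170) = I*√170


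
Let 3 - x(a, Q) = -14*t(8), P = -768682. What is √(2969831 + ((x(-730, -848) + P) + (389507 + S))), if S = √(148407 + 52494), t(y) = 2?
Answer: √(2590687 + √200901) ≈ 1609.7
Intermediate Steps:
S = √200901 ≈ 448.22
x(a, Q) = 31 (x(a, Q) = 3 - (-14)*2 = 3 - 1*(-28) = 3 + 28 = 31)
√(2969831 + ((x(-730, -848) + P) + (389507 + S))) = √(2969831 + ((31 - 768682) + (389507 + √200901))) = √(2969831 + (-768651 + (389507 + √200901))) = √(2969831 + (-379144 + √200901)) = √(2590687 + √200901)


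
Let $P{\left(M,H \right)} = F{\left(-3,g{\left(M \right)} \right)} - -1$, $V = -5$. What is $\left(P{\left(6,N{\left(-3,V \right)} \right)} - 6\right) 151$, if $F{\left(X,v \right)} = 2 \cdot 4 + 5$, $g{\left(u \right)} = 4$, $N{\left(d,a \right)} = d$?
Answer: $1208$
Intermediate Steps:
$F{\left(X,v \right)} = 13$ ($F{\left(X,v \right)} = 8 + 5 = 13$)
$P{\left(M,H \right)} = 14$ ($P{\left(M,H \right)} = 13 - -1 = 13 + 1 = 14$)
$\left(P{\left(6,N{\left(-3,V \right)} \right)} - 6\right) 151 = \left(14 - 6\right) 151 = 8 \cdot 151 = 1208$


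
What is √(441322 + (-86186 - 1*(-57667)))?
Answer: 3*√45867 ≈ 642.50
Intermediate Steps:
√(441322 + (-86186 - 1*(-57667))) = √(441322 + (-86186 + 57667)) = √(441322 - 28519) = √412803 = 3*√45867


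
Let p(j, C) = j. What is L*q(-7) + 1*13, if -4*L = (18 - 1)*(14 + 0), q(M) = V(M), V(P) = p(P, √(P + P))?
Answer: 859/2 ≈ 429.50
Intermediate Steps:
V(P) = P
q(M) = M
L = -119/2 (L = -(18 - 1)*(14 + 0)/4 = -17*14/4 = -¼*238 = -119/2 ≈ -59.500)
L*q(-7) + 1*13 = -119/2*(-7) + 1*13 = 833/2 + 13 = 859/2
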